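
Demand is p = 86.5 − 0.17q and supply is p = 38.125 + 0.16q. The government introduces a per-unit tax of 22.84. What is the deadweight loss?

790.40

Competitive equilibrium: 86.5 − 0.17q = 38.125 + 0.16q → q* = 146.5909, p* = 61.5795.
With the tax, the buyer price exceeds the seller price by 22.84: (86.5 − 0.17q) − (38.125 + 0.16q) = 22.84 → q' = 77.3788.
Δq = 146.5909 − 77.3788 = 69.2121; the wedge equals the tax, 22.84.
Deadweight loss = ½ × 69.2121 × 22.84 = 790.40.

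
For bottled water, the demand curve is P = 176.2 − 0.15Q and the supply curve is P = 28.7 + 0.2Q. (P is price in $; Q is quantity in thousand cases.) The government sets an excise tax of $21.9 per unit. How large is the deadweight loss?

Competitive equilibrium: 176.2 − 0.15Q = 28.7 + 0.2Q → Q* = 421.4286, P* = 112.9857.
With the tax, the buyer price exceeds the seller price by 21.9: (176.2 − 0.15Q) − (28.7 + 0.2Q) = 21.9 → Q' = 358.8571.
ΔQ = 421.4286 − 358.8571 = 62.5715; the wedge equals the tax, 21.9.
Deadweight loss = ½ × 62.5715 × 21.9 = $685.16 thousand.

$685.16 thousand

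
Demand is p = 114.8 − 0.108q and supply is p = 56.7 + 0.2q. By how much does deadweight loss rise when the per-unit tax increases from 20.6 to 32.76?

1053.34

Competitive equilibrium: 114.8 − 0.108q = 56.7 + 0.2q → q* = 188.6364, p* = 94.4273.
For a per-unit tax t: Δq = t/0.308, so DWL = ½·t·(t/0.308) = t²/0.616.
At t = 20.6: DWL = 688.896. At t = 32.76: DWL = 1742.236.
Increase = 1742.236 − 688.896 = 1053.34.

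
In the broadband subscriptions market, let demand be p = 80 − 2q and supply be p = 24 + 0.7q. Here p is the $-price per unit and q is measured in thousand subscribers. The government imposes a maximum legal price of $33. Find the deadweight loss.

Competitive equilibrium: 80 − 2q = 24 + 0.7q → q* = 20.7407, p* = 38.5185.
At the ceiling p = 33, quantity supplied = (33 − 24)/0.7 = 12.8571.
Willingness to pay at q' = 12.8571: 80 − 2·12.8571 = 54.2858.
Δq = 20.7407 − 12.8571 = 7.8836; wedge = 54.2858 − 33 = 21.2858.
DWL = ½ × 7.8836 × 21.2858 = $83.90 thousand.

$83.90 thousand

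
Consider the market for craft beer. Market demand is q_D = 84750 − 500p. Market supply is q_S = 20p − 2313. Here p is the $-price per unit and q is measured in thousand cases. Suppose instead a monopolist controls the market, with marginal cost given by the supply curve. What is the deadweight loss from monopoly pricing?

$38.25 thousand

In inverse form: demand p = 169.5 − 0.002q, supply p = 115.65 + 0.05q.
Competitive equilibrium: 169.5 − 0.002q = 115.65 + 0.05q → q* = 1035.5769, p* = 167.4288.
Marginal revenue: MR = 169.5 − 0.004q. Set MR = MC: 169.5 − 0.004q = 115.65 + 0.05q → q_m = 997.2222.
Price p_m = 169.5 − 0.002·997.2222 = 167.5056; MC(q_m) = 115.65 + 0.05·997.2222 = 165.5111.
Competitive q* = 1035.5769, so Δq = 38.3547; wedge = 167.5056 − 165.5111 = 1.9945.
The triangle = ½ × 38.3547 × 1.9945 = $38.25 thousand.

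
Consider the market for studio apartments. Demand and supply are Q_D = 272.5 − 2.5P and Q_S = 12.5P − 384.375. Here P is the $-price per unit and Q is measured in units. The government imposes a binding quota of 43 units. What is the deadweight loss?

In inverse form: demand P = 109 − 0.4Q, supply P = 30.75 + 0.08Q.
Competitive equilibrium: 109 − 0.4Q = 30.75 + 0.08Q → Q* = 163.0208, P* = 43.7917.
At Q = 43: demand price = 109 − 0.4·43 = 91.8; supply price = 30.75 + 0.08·43 = 34.19.
ΔQ = 163.0208 − 43 = 120.0208; wedge = 91.8 − 34.19 = 57.61.
DWL = ½ × 120.0208 × 57.61 = $3457.20.

$3457.20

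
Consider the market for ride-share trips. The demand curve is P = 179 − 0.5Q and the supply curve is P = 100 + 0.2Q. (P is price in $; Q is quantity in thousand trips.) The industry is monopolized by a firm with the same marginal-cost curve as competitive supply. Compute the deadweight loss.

Competitive equilibrium: 179 − 0.5Q = 100 + 0.2Q → Q* = 112.8571, P* = 122.5714.
Marginal revenue: MR = 179 − Q. Set MR = MC: 179 − Q = 100 + 0.2Q → Q_m = 65.8333.
Price P_m = 179 − 0.5·65.8333 = 146.0834; MC(Q_m) = 100 + 0.2·65.8333 = 113.1667.
Competitive Q* = 112.8571, so ΔQ = 47.0238; wedge = 146.0834 − 113.1667 = 32.9167.
The triangle = ½ × 47.0238 × 32.9167 = $773.93 thousand.

$773.93 thousand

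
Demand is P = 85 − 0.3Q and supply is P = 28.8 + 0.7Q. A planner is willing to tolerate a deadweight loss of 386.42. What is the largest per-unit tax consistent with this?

27.8

Competitive equilibrium: 85 − 0.3Q = 28.8 + 0.7Q → Q* = 56.2, P* = 68.14.
A tax t gives ΔQ = t/1 and wedge t, so DWL = t²/2.
t²/2 = 386.42 → t² = 772.84 → t = 27.8.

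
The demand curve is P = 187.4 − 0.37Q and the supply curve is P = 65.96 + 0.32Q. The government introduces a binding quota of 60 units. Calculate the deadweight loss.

4642.32

Competitive equilibrium: 187.4 − 0.37Q = 65.96 + 0.32Q → Q* = 176, P* = 122.28.
At Q = 60: demand price = 187.4 − 0.37·60 = 165.2; supply price = 65.96 + 0.32·60 = 85.16.
ΔQ = 176 − 60 = 116; wedge = 165.2 − 85.16 = 80.04.
The triangle = ½ × 116 × 80.04 = 4642.32.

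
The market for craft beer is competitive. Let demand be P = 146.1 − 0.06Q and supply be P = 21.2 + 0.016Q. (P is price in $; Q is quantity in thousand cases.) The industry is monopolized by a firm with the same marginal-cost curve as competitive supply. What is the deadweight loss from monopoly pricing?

Competitive equilibrium: 146.1 − 0.06Q = 21.2 + 0.016Q → Q* = 1643.42105, P* = 47.49474.
Marginal revenue: MR = 146.1 − 0.12Q. Set MR = MC: 146.1 − 0.12Q = 21.2 + 0.016Q → Q_m = 918.38235.
Price P_m = 146.1 − 0.06·918.38235 = 90.99706; MC(Q_m) = 21.2 + 0.016·918.38235 = 35.89412.
Competitive Q* = 1643.42105, so ΔQ = 725.0387; wedge = 90.99706 − 35.89412 = 55.10294.
Deadweight loss = ½ × 725.0387 × 55.10294 = $19975.88 thousand.

$19975.88 thousand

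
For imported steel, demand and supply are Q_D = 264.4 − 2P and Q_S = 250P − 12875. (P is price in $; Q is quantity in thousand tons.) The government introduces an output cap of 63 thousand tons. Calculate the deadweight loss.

$2376.89 thousand

In inverse form: demand P = 132.2 − 0.5Q, supply P = 51.5 + 0.004Q.
Competitive equilibrium: 132.2 − 0.5Q = 51.5 + 0.004Q → Q* = 160.119, P* = 52.1405.
At Q = 63: demand price = 132.2 − 0.5·63 = 100.7; supply price = 51.5 + 0.004·63 = 51.752.
ΔQ = 160.119 − 63 = 97.119; wedge = 100.7 − 51.752 = 48.948.
DWL = ½ × 97.119 × 48.948 = $2376.89 thousand.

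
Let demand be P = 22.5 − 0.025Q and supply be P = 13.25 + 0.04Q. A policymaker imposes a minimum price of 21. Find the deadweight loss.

220.17

Competitive equilibrium: 22.5 − 0.025Q = 13.25 + 0.04Q → Q* = 142.3077, P* = 18.9423.
At the floor P = 21, quantity demanded = (22.5 − 21)/0.025 = 60.
Sellers' marginal cost at Q' = 60: 13.25 + 0.04·60 = 15.65.
ΔQ = 142.3077 − 60 = 82.3077; wedge = 21 − 15.65 = 5.35.
Deadweight loss = ½ × 82.3077 × 5.35 = 220.17.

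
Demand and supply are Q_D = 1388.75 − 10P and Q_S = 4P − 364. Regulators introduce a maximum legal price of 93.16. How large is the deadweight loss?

In inverse form: demand P = 138.875 − 0.1Q, supply P = 91 + 0.25Q.
Competitive equilibrium: 138.875 − 0.1Q = 91 + 0.25Q → Q* = 136.7857, P* = 125.1964.
At the ceiling P = 93.16, quantity supplied = (93.16 − 91)/0.25 = 8.64.
Willingness to pay at Q' = 8.64: 138.875 − 0.1·8.64 = 138.011.
ΔQ = 136.7857 − 8.64 = 128.1457; wedge = 138.011 − 93.16 = 44.851.
The triangle = ½ × 128.1457 × 44.851 = 2873.73.

2873.73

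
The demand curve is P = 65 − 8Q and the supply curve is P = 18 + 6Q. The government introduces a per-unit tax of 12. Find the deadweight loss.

5.14

Competitive equilibrium: 65 − 8Q = 18 + 6Q → Q* = 3.3571, P* = 38.1429.
With the tax, the buyer price exceeds the seller price by 12: (65 − 8Q) − (18 + 6Q) = 12 → Q' = 2.5.
ΔQ = 3.3571 − 2.5 = 0.8571; the wedge equals the tax, 12.
Welfare loss = ½ × 0.8571 × 12 = 5.14.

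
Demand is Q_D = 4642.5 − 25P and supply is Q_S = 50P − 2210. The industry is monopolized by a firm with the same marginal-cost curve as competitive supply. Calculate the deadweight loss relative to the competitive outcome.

26696.33

In inverse form: demand P = 185.7 − 0.04Q, supply P = 44.2 + 0.02Q.
Competitive equilibrium: 185.7 − 0.04Q = 44.2 + 0.02Q → Q* = 2358.3333, P* = 91.3667.
Marginal revenue: MR = 185.7 − 0.08Q. Set MR = MC: 185.7 − 0.08Q = 44.2 + 0.02Q → Q_m = 1415.
Price P_m = 185.7 − 0.04·1415 = 129.1; MC(Q_m) = 44.2 + 0.02·1415 = 72.5.
Competitive Q* = 2358.3333, so ΔQ = 943.3333; wedge = 129.1 − 72.5 = 56.6.
The triangle = ½ × 943.3333 × 56.6 = 26696.33.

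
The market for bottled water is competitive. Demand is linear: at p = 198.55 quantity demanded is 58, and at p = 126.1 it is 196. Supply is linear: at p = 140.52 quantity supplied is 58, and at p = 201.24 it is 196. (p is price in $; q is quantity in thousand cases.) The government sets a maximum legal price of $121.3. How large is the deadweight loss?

$5200.32 thousand

Demand slope = (126.1 − 198.55)/(196 − 58) = −0.525, so p = 229 − 0.525q.
Supply slope = (201.24 − 140.52)/(196 − 58) = 0.44, so p = 115 + 0.44q.
Competitive equilibrium: 229 − 0.525q = 115 + 0.44q → q* = 118.1347, p* = 166.9793.
At the ceiling p = 121.3, quantity supplied = (121.3 − 115)/0.44 = 14.3182.
Willingness to pay at q' = 14.3182: 229 − 0.525·14.3182 = 221.4829.
Δq = 118.1347 − 14.3182 = 103.8165; wedge = 221.4829 − 121.3 = 100.1829.
The triangle = ½ × 103.8165 × 100.1829 = $5200.32 thousand.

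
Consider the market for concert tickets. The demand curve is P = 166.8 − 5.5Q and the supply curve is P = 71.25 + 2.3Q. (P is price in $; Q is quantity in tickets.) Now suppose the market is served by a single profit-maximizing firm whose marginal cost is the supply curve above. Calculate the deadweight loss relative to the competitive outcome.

Competitive equilibrium: 166.8 − 5.5Q = 71.25 + 2.3Q → Q* = 12.25, P* = 99.425.
Marginal revenue: MR = 166.8 − 11Q. Set MR = MC: 166.8 − 11Q = 71.25 + 2.3Q → Q_m = 7.1842.
Price P_m = 166.8 − 5.5·7.1842 = 127.2869; MC(Q_m) = 71.25 + 2.3·7.1842 = 87.7737.
Competitive Q* = 12.25, so ΔQ = 5.0658; wedge = 127.2869 − 87.7737 = 39.5132.
DWL = ½ × 5.0658 × 39.5132 = $100.08.

$100.08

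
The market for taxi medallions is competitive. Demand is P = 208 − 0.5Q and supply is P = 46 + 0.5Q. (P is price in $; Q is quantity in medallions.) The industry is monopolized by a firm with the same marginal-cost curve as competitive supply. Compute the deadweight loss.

Competitive equilibrium: 208 − 0.5Q = 46 + 0.5Q → Q* = 162, P* = 127.
Marginal revenue: MR = 208 − Q. Set MR = MC: 208 − Q = 46 + 0.5Q → Q_m = 108.
Price P_m = 208 − 0.5·108 = 154; MC(Q_m) = 46 + 0.5·108 = 100.
Competitive Q* = 162, so ΔQ = 54; wedge = 154 − 100 = 54.
Welfare loss = ½ × 54 × 54 = $1458.

$1458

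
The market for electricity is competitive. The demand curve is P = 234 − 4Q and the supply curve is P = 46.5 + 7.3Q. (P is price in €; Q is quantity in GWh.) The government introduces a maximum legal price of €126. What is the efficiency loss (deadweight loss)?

€183.73

Competitive equilibrium: 234 − 4Q = 46.5 + 7.3Q → Q* = 16.5929, P* = 167.6283.
At the ceiling P = 126, quantity supplied = (126 − 46.5)/7.3 = 10.8904.
Willingness to pay at Q' = 10.8904: 234 − 4·10.8904 = 190.4384.
ΔQ = 16.5929 − 10.8904 = 5.7025; wedge = 190.4384 − 126 = 64.4384.
Welfare loss = ½ × 5.7025 × 64.4384 = €183.73.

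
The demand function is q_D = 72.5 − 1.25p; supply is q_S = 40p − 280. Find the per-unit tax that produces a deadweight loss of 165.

16.5

In inverse form: demand p = 58 − 0.8q, supply p = 7 + 0.025q.
Competitive equilibrium: 58 − 0.8q = 7 + 0.025q → q* = 61.8182, p* = 8.5455.
A tax t gives Δq = t/0.825 and wedge t, so DWL = t²/1.65.
t²/1.65 = 165 → t² = 272.25 → t = 16.5.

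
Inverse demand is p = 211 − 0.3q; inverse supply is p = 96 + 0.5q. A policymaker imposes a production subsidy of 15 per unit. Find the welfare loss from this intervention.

140.625

Competitive equilibrium: 211 − 0.3q = 96 + 0.5q → q* = 143.75, p* = 167.875.
The subsidy lowers effective supply by 15: p = 81 + 0.5q.
New quantity: 211 − 0.3q = 81 + 0.5q → q' = 162.5.
Overproduction Δq = 162.5 − 143.75 = 18.75; wedge = subsidy = 15.
DWL = ½ × 18.75 × 15 = 140.625.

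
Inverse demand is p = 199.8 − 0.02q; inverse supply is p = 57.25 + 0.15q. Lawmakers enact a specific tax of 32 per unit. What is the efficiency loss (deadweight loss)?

Competitive equilibrium: 199.8 − 0.02q = 57.25 + 0.15q → q* = 838.5294, p* = 183.0294.
With the tax, the buyer price exceeds the seller price by 32: (199.8 − 0.02q) − (57.25 + 0.15q) = 32 → q' = 650.2941.
Δq = 838.5294 − 650.2941 = 188.2353; the wedge equals the tax, 32.
The triangle = ½ × 188.2353 × 32 = 3011.76.

3011.76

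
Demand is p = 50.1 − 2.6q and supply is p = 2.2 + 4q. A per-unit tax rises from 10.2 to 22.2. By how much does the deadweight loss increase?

Competitive equilibrium: 50.1 − 2.6q = 2.2 + 4q → q* = 7.2576, p* = 31.2303.
For a per-unit tax t: Δq = t/6.6, so DWL = ½·t·(t/6.6) = t²/13.2.
At t = 10.2: DWL = 7.882. At t = 22.2: DWL = 37.336.
Increase = 37.336 − 7.882 = 29.45.

29.45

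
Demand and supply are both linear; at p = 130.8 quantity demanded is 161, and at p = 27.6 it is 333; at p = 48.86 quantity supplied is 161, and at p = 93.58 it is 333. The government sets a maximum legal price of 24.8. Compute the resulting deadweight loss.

15168.43

Demand slope = (27.6 − 130.8)/(333 − 161) = −0.6, so p = 227.4 − 0.6q.
Supply slope = (93.58 − 48.86)/(333 − 161) = 0.26, so p = 7 + 0.26q.
Competitive equilibrium: 227.4 − 0.6q = 7 + 0.26q → q* = 256.27907, p* = 73.63256.
At the ceiling p = 24.8, quantity supplied = (24.8 − 7)/0.26 = 68.46154.
Willingness to pay at q' = 68.46154: 227.4 − 0.6·68.46154 = 186.32308.
Δq = 256.27907 − 68.46154 = 187.81753; wedge = 186.32308 − 24.8 = 161.52308.
Welfare loss = ½ × 187.81753 × 161.52308 = 15168.43.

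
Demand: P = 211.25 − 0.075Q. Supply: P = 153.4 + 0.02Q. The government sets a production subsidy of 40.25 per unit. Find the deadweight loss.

8526.64

Competitive equilibrium: 211.25 − 0.075Q = 153.4 + 0.02Q → Q* = 608.9474, P* = 165.5789.
The subsidy lowers effective supply by 40.25: P = 113.15 + 0.02Q.
New quantity: 211.25 − 0.075Q = 113.15 + 0.02Q → Q' = 1032.6316.
Overproduction ΔQ = 1032.6316 − 608.9474 = 423.6842; wedge = subsidy = 40.25.
Welfare loss = ½ × 423.6842 × 40.25 = 8526.64.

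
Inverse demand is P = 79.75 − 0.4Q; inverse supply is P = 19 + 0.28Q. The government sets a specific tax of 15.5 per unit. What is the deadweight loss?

Competitive equilibrium: 79.75 − 0.4Q = 19 + 0.28Q → Q* = 89.3382, P* = 44.0147.
With the tax, the buyer price exceeds the seller price by 15.5: (79.75 − 0.4Q) − (19 + 0.28Q) = 15.5 → Q' = 66.5441.
ΔQ = 89.3382 − 66.5441 = 22.7941; the wedge equals the tax, 15.5.
DWL = ½ × 22.7941 × 15.5 = 176.65.

176.65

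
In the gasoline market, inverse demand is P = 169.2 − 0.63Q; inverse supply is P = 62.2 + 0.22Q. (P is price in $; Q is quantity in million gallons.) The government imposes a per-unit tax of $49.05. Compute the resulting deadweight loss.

$1415.24 million

Competitive equilibrium: 169.2 − 0.63Q = 62.2 + 0.22Q → Q* = 125.8824, P* = 89.8941.
With the tax, the buyer price exceeds the seller price by 49.05: (169.2 − 0.63Q) − (62.2 + 0.22Q) = 49.05 → Q' = 68.1765.
ΔQ = 125.8824 − 68.1765 = 57.7059; the wedge equals the tax, 49.05.
Deadweight loss = ½ × 57.7059 × 49.05 = $1415.24 million.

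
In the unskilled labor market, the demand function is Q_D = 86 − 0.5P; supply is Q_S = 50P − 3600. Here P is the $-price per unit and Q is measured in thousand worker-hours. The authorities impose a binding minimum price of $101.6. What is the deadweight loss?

In inverse form: demand P = 172 − 2Q, supply P = 72 + 0.02Q.
Competitive equilibrium: 172 − 2Q = 72 + 0.02Q → Q* = 49.505, P* = 72.9901.
At the floor P = 101.6, quantity demanded = (172 − 101.6)/2 = 35.2.
Sellers' marginal cost at Q' = 35.2: 72 + 0.02·35.2 = 72.704.
ΔQ = 49.505 − 35.2 = 14.305; wedge = 101.6 − 72.704 = 28.896.
The triangle = ½ × 14.305 × 28.896 = $206.68 thousand.

$206.68 thousand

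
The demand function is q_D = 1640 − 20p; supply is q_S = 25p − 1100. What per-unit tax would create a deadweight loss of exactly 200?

6

In inverse form: demand p = 82 − 0.05q, supply p = 44 + 0.04q.
Competitive equilibrium: 82 − 0.05q = 44 + 0.04q → q* = 422.2222, p* = 60.8889.
A tax t gives Δq = t/0.09 and wedge t, so DWL = t²/0.18.
t²/0.18 = 200 → t² = 36 → t = 6.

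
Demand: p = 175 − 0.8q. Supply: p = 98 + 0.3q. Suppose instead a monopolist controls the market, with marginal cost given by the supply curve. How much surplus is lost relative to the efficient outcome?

Competitive equilibrium: 175 − 0.8q = 98 + 0.3q → q* = 70, p* = 119.
Marginal revenue: MR = 175 − 1.6q. Set MR = MC: 175 − 1.6q = 98 + 0.3q → q_m = 40.5263.
Price p_m = 175 − 0.8·40.5263 = 142.579; MC(q_m) = 98 + 0.3·40.5263 = 110.1579.
Competitive q* = 70, so Δq = 29.4737; wedge = 142.579 − 110.1579 = 32.4211.
DWL = ½ × 29.4737 × 32.4211 = 477.78.

477.78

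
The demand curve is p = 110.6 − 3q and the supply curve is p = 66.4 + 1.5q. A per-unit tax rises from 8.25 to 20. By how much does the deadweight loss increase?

Competitive equilibrium: 110.6 − 3q = 66.4 + 1.5q → q* = 9.8222, p* = 81.1333.
For a per-unit tax t: Δq = t/4.5, so DWL = ½·t·(t/4.5) = t²/9.
At t = 8.25: DWL = 7.563. At t = 20: DWL = 44.444.
Increase = 44.444 − 7.563 = 36.88.

36.88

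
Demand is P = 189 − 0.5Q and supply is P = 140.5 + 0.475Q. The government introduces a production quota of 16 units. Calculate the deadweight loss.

Competitive equilibrium: 189 − 0.5Q = 140.5 + 0.475Q → Q* = 49.7436, P* = 164.1282.
At Q = 16: demand price = 189 − 0.5·16 = 181; supply price = 140.5 + 0.475·16 = 148.1.
ΔQ = 49.7436 − 16 = 33.7436; wedge = 181 − 148.1 = 32.9.
DWL = ½ × 33.7436 × 32.9 = 555.08.

555.08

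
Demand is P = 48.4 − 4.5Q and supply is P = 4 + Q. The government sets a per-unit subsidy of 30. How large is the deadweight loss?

81.82

Competitive equilibrium: 48.4 − 4.5Q = 4 + Q → Q* = 8.0727, P* = 12.0727.
The subsidy lowers effective supply by 30: P = Q − 26.
New quantity: 48.4 − 4.5Q = Q − 26 → Q' = 13.5273.
Overproduction ΔQ = 13.5273 − 8.0727 = 5.4546; wedge = subsidy = 30.
Welfare loss = ½ × 5.4546 × 30 = 81.82.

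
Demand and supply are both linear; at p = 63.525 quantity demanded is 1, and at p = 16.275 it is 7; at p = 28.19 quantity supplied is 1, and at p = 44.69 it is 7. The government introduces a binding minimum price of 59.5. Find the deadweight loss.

42.08

Demand slope = (16.275 − 63.525)/(7 − 1) = −7.875, so p = 71.4 − 7.875q.
Supply slope = (44.69 − 28.19)/(7 − 1) = 2.75, so p = 25.44 + 2.75q.
Competitive equilibrium: 71.4 − 7.875q = 25.44 + 2.75q → q* = 4.3256, p* = 37.3355.
At the floor p = 59.5, quantity demanded = (71.4 − 59.5)/7.875 = 1.5111.
Sellers' marginal cost at q' = 1.5111: 25.44 + 2.75·1.5111 = 29.5955.
Δq = 4.3256 − 1.5111 = 2.8145; wedge = 59.5 − 29.5955 = 29.9045.
DWL = ½ × 2.8145 × 29.9045 = 42.08.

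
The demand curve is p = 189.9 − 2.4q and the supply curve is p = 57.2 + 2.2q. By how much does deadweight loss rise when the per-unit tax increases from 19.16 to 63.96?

404.76

Competitive equilibrium: 189.9 − 2.4q = 57.2 + 2.2q → q* = 28.8478, p* = 120.6652.
For a per-unit tax t: Δq = t/4.6, so DWL = ½·t·(t/4.6) = t²/9.2.
At t = 19.16: DWL = 39.903. At t = 63.96: DWL = 444.661.
Increase = 444.661 − 39.903 = 404.76.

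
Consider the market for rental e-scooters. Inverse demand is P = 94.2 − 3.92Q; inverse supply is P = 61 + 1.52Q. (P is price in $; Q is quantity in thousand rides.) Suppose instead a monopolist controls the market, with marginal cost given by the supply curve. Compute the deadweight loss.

$17.77 thousand

Competitive equilibrium: 94.2 − 3.92Q = 61 + 1.52Q → Q* = 6.1029, P* = 70.2765.
Marginal revenue: MR = 94.2 − 7.84Q. Set MR = MC: 94.2 − 7.84Q = 61 + 1.52Q → Q_m = 3.547.
Price P_m = 94.2 − 3.92·3.547 = 80.2958; MC(Q_m) = 61 + 1.52·3.547 = 66.3914.
Competitive Q* = 6.1029, so ΔQ = 2.5559; wedge = 80.2958 − 66.3914 = 13.9044.
The triangle = ½ × 2.5559 × 13.9044 = $17.77 thousand.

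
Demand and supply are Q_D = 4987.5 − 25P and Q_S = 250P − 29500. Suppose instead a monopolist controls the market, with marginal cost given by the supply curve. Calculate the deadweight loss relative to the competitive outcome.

In inverse form: demand P = 199.5 − 0.04Q, supply P = 118 + 0.004Q.
Competitive equilibrium: 199.5 − 0.04Q = 118 + 0.004Q → Q* = 1852.27273, P* = 125.40909.
Marginal revenue: MR = 199.5 − 0.08Q. Set MR = MC: 199.5 − 0.08Q = 118 + 0.004Q → Q_m = 970.2381.
Price P_m = 199.5 − 0.04·970.2381 = 160.69048; MC(Q_m) = 118 + 0.004·970.2381 = 121.88095.
Competitive Q* = 1852.27273, so ΔQ = 882.03463; wedge = 160.69048 − 121.88095 = 38.80953.
The triangle = ½ × 882.03463 × 38.80953 = 17115.67.

17115.67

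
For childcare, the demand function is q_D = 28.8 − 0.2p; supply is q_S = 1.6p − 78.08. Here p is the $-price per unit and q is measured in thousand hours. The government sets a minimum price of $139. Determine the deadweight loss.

In inverse form: demand p = 144 − 5q, supply p = 48.8 + 0.625q.
Competitive equilibrium: 144 − 5q = 48.8 + 0.625q → q* = 16.92444, p* = 59.37778.
At the floor p = 139, quantity demanded = (144 − 139)/5 = 1.
Sellers' marginal cost at q' = 1: 48.8 + 0.625·1 = 49.425.
Δq = 16.92444 − 1 = 15.92444; wedge = 139 − 49.425 = 89.575.
The triangle = ½ × 15.92444 × 89.575 = $713.22 thousand.

$713.22 thousand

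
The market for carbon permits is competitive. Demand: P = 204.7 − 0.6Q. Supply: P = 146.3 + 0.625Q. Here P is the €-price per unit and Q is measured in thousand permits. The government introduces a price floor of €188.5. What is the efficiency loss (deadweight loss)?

Competitive equilibrium: 204.7 − 0.6Q = 146.3 + 0.625Q → Q* = 47.6735, P* = 176.0959.
At the floor P = 188.5, quantity demanded = (204.7 − 188.5)/0.6 = 27.
Sellers' marginal cost at Q' = 27: 146.3 + 0.625·27 = 163.175.
ΔQ = 47.6735 − 27 = 20.6735; wedge = 188.5 − 163.175 = 25.325.
The triangle = ½ × 20.6735 × 25.325 = €261.78 thousand.

€261.78 thousand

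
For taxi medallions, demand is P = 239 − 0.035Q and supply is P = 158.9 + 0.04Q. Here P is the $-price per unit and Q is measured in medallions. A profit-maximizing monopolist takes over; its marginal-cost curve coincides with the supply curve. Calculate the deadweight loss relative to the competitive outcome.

Competitive equilibrium: 239 − 0.035Q = 158.9 + 0.04Q → Q* = 1068, P* = 201.62.
Marginal revenue: MR = 239 − 0.07Q. Set MR = MC: 239 − 0.07Q = 158.9 + 0.04Q → Q_m = 728.181818.
Price P_m = 239 − 0.035·728.181818 = 213.513636; MC(Q_m) = 158.9 + 0.04·728.181818 = 188.027273.
Competitive Q* = 1068, so ΔQ = 339.818182; wedge = 213.513636 − 188.027273 = 25.486363.
Deadweight loss = ½ × 339.818182 × 25.486363 = $4330.36.

$4330.36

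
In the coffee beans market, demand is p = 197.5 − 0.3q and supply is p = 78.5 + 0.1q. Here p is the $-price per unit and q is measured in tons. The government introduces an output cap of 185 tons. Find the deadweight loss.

$2531.25

Competitive equilibrium: 197.5 − 0.3q = 78.5 + 0.1q → q* = 297.5, p* = 108.25.
At q = 185: demand price = 197.5 − 0.3·185 = 142; supply price = 78.5 + 0.1·185 = 97.
Δq = 297.5 − 185 = 112.5; wedge = 142 − 97 = 45.
Welfare loss = ½ × 112.5 × 45 = $2531.25.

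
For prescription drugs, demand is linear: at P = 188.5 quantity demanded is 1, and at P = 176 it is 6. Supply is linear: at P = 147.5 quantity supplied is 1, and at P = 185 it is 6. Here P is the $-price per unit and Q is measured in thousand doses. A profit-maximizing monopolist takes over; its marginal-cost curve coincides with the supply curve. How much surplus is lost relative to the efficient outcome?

Demand slope = (176 − 188.5)/(6 − 1) = −2.5, so P = 191 − 2.5Q.
Supply slope = (185 − 147.5)/(6 − 1) = 7.5, so P = 140 + 7.5Q.
Competitive equilibrium: 191 − 2.5Q = 140 + 7.5Q → Q* = 5.1, P* = 178.25.
Marginal revenue: MR = 191 − 5Q. Set MR = MC: 191 − 5Q = 140 + 7.5Q → Q_m = 4.08.
Price P_m = 191 − 2.5·4.08 = 180.8; MC(Q_m) = 140 + 7.5·4.08 = 170.6.
Competitive Q* = 5.1, so ΔQ = 1.02; wedge = 180.8 − 170.6 = 10.2.
Deadweight loss = ½ × 1.02 × 10.2 = $5.202 thousand.

$5.202 thousand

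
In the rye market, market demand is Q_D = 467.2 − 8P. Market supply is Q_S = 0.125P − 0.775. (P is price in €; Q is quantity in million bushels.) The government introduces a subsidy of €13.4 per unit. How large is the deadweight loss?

€11.05 million

In inverse form: demand P = 58.4 − 0.125Q, supply P = 6.2 + 8Q.
Competitive equilibrium: 58.4 − 0.125Q = 6.2 + 8Q → Q* = 6.4246, P* = 57.5969.
The subsidy lowers effective supply by 13.4: P = 8Q − 7.2.
New quantity: 58.4 − 0.125Q = 8Q − 7.2 → Q' = 8.0738.
Overproduction ΔQ = 8.0738 − 6.4246 = 1.6492; wedge = subsidy = 13.4.
The triangle = ½ × 1.6492 × 13.4 = €11.05 million.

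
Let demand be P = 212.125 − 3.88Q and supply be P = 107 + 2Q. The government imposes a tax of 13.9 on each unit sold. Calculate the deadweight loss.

Competitive equilibrium: 212.125 − 3.88Q = 107 + 2Q → Q* = 17.8784, P* = 142.7568.
With the tax, the buyer price exceeds the seller price by 13.9: (212.125 − 3.88Q) − (107 + 2Q) = 13.9 → Q' = 15.5145.
ΔQ = 17.8784 − 15.5145 = 2.3639; the wedge equals the tax, 13.9.
DWL = ½ × 2.3639 × 13.9 = 16.43.

16.43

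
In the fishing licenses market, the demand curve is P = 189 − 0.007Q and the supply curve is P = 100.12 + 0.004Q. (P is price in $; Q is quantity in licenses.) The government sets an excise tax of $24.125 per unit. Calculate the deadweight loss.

Competitive equilibrium: 189 − 0.007Q = 100.12 + 0.004Q → Q* = 8080, P* = 132.44.
With the tax, the buyer price exceeds the seller price by 24.125: (189 − 0.007Q) − (100.12 + 0.004Q) = 24.125 → Q' = 5886.8182.
ΔQ = 8080 − 5886.8182 = 2193.1818; the wedge equals the tax, 24.125.
Deadweight loss = ½ × 2193.1818 × 24.125 = $26455.26.

$26455.26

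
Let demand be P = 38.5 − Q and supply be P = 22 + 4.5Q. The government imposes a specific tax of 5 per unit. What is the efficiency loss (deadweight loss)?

2.27

Competitive equilibrium: 38.5 − Q = 22 + 4.5Q → Q* = 3, P* = 35.5.
With the tax, the buyer price exceeds the seller price by 5: (38.5 − Q) − (22 + 4.5Q) = 5 → Q' = 2.0909.
ΔQ = 3 − 2.0909 = 0.9091; the wedge equals the tax, 5.
The triangle = ½ × 0.9091 × 5 = 2.27.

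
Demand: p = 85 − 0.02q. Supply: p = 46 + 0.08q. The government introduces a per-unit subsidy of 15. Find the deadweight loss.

1125

Competitive equilibrium: 85 − 0.02q = 46 + 0.08q → q* = 390, p* = 77.2.
The subsidy lowers effective supply by 15: p = 31 + 0.08q.
New quantity: 85 − 0.02q = 31 + 0.08q → q' = 540.
Overproduction Δq = 540 − 390 = 150; wedge = subsidy = 15.
DWL = ½ × 150 × 15 = 1125.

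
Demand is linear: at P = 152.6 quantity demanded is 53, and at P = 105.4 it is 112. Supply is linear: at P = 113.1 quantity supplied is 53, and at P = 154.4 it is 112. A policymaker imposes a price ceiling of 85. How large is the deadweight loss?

Demand slope = (105.4 − 152.6)/(112 − 53) = −0.8, so P = 195 − 0.8Q.
Supply slope = (154.4 − 113.1)/(112 − 53) = 0.7, so P = 76 + 0.7Q.
Competitive equilibrium: 195 − 0.8Q = 76 + 0.7Q → Q* = 79.3333, P* = 131.5333.
At the ceiling P = 85, quantity supplied = (85 − 76)/0.7 = 12.8571.
Willingness to pay at Q' = 12.8571: 195 − 0.8·12.8571 = 184.7143.
ΔQ = 79.3333 − 12.8571 = 66.4762; wedge = 184.7143 − 85 = 99.7143.
The triangle = ½ × 66.4762 × 99.7143 = 3314.31.

3314.31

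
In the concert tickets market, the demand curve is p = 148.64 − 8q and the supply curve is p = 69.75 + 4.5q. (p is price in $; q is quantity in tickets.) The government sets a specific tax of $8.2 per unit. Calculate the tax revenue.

$46.37

Competitive equilibrium: 148.64 − 8q = 69.75 + 4.5q → q* = 6.3112, p* = 98.1504.
With the tax, the buyer price exceeds the seller price by 8.2: (148.64 − 8q) − (69.75 + 4.5q) = 8.2 → q' = 5.6552.
Tax revenue = 8.2 × 5.6552 = $46.37.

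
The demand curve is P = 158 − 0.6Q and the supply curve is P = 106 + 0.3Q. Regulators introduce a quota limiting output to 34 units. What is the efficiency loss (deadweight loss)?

Competitive equilibrium: 158 − 0.6Q = 106 + 0.3Q → Q* = 57.7778, P* = 123.3333.
At Q = 34: demand price = 158 − 0.6·34 = 137.6; supply price = 106 + 0.3·34 = 116.2.
ΔQ = 57.7778 − 34 = 23.7778; wedge = 137.6 − 116.2 = 21.4.
DWL = ½ × 23.7778 × 21.4 = 254.42.

254.42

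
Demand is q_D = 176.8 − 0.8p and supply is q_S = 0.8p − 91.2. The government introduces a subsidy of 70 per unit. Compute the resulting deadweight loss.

In inverse form: demand p = 221 − 1.25q, supply p = 114 + 1.25q.
Competitive equilibrium: 221 − 1.25q = 114 + 1.25q → q* = 42.8, p* = 167.5.
The subsidy lowers effective supply by 70: p = 44 + 1.25q.
New quantity: 221 − 1.25q = 44 + 1.25q → q' = 70.8.
Overproduction Δq = 70.8 − 42.8 = 28; wedge = subsidy = 70.
The triangle = ½ × 28 × 70 = 980.

980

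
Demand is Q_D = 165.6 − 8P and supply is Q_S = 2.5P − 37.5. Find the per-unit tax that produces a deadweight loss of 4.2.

In inverse form: demand P = 20.7 − 0.125Q, supply P = 15 + 0.4Q.
Competitive equilibrium: 20.7 − 0.125Q = 15 + 0.4Q → Q* = 10.8571, P* = 19.3429.
A tax t gives ΔQ = t/0.525 and wedge t, so DWL = t²/1.05.
t²/1.05 = 4.2 → t² = 4.41 → t = 2.1.

2.1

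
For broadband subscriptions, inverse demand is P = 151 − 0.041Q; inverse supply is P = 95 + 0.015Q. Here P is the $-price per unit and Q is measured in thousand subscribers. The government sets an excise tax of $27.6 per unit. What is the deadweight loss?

Competitive equilibrium: 151 − 0.041Q = 95 + 0.015Q → Q* = 1000, P* = 110.
With the tax, the buyer price exceeds the seller price by 27.6: (151 − 0.041Q) − (95 + 0.015Q) = 27.6 → Q' = 507.1429.
ΔQ = 1000 − 507.1429 = 492.8571; the wedge equals the tax, 27.6.
DWL = ½ × 492.8571 × 27.6 = $6801.43 thousand.

$6801.43 thousand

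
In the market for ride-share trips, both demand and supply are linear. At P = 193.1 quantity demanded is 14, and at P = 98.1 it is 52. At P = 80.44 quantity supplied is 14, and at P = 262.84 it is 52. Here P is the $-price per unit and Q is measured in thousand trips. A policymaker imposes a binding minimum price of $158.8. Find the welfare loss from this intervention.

Demand slope = (98.1 − 193.1)/(52 − 14) = −2.5, so P = 228.1 − 2.5Q.
Supply slope = (262.84 − 80.44)/(52 − 14) = 4.8, so P = 13.24 + 4.8Q.
Competitive equilibrium: 228.1 − 2.5Q = 13.24 + 4.8Q → Q* = 29.4329, P* = 154.5178.
At the floor P = 158.8, quantity demanded = (228.1 − 158.8)/2.5 = 27.72.
Sellers' marginal cost at Q' = 27.72: 13.24 + 4.8·27.72 = 146.296.
ΔQ = 29.4329 − 27.72 = 1.7129; wedge = 158.8 − 146.296 = 12.504.
DWL = ½ × 1.7129 × 12.504 = $10.71 thousand.

$10.71 thousand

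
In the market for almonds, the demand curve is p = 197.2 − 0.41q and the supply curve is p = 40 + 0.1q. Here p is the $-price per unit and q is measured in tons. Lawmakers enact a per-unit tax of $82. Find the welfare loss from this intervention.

Competitive equilibrium: 197.2 − 0.41q = 40 + 0.1q → q* = 308.2353, p* = 70.8235.
With the tax, the buyer price exceeds the seller price by 82: (197.2 − 0.41q) − (40 + 0.1q) = 82 → q' = 147.451.
Δq = 308.2353 − 147.451 = 160.7843; the wedge equals the tax, 82.
Welfare loss = ½ × 160.7843 × 82 = $6592.16.

$6592.16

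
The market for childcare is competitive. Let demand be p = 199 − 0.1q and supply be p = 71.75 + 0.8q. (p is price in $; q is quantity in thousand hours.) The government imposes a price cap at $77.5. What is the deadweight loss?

Competitive equilibrium: 199 − 0.1q = 71.75 + 0.8q → q* = 141.3889, p* = 184.8611.
At the ceiling p = 77.5, quantity supplied = (77.5 − 71.75)/0.8 = 7.1875.
Willingness to pay at q' = 7.1875: 199 − 0.1·7.1875 = 198.2813.
Δq = 141.3889 − 7.1875 = 134.2014; wedge = 198.2813 − 77.5 = 120.7813.
DWL = ½ × 134.2014 × 120.7813 = $8104.51 thousand.

$8104.51 thousand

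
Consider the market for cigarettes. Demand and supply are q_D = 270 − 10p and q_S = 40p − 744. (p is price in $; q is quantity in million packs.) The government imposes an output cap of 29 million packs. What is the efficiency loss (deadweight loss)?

$91.20 million

In inverse form: demand p = 27 − 0.1q, supply p = 18.6 + 0.025q.
Competitive equilibrium: 27 − 0.1q = 18.6 + 0.025q → q* = 67.2, p* = 20.28.
At q = 29: demand price = 27 − 0.1·29 = 24.1; supply price = 18.6 + 0.025·29 = 19.325.
Δq = 67.2 − 29 = 38.2; wedge = 24.1 − 19.325 = 4.775.
Welfare loss = ½ × 38.2 × 4.775 = $91.20 million.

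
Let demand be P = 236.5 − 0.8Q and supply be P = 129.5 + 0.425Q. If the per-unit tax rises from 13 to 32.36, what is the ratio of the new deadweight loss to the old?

6.196

Competitive equilibrium: 236.5 − 0.8Q = 129.5 + 0.425Q → Q* = 87.3469, P* = 166.6224.
For a per-unit tax t: ΔQ = t/1.225, so DWL = ½·t·(t/1.225) = t²/2.45.
At t = 13: DWL = 68.980. At t = 32.36: DWL = 427.416.
Ratio = (32.36/13)² = 6.196.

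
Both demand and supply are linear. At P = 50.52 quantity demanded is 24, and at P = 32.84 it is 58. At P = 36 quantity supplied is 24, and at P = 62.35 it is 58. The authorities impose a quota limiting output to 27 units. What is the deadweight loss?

43.67

Demand slope = (32.84 − 50.52)/(58 − 24) = −0.52, so P = 63 − 0.52Q.
Supply slope = (62.35 − 36)/(58 − 24) = 0.775, so P = 17.4 + 0.775Q.
Competitive equilibrium: 63 − 0.52Q = 17.4 + 0.775Q → Q* = 35.2124, P* = 44.6896.
At Q = 27: demand price = 63 − 0.52·27 = 48.96; supply price = 17.4 + 0.775·27 = 38.325.
ΔQ = 35.2124 − 27 = 8.2124; wedge = 48.96 − 38.325 = 10.635.
DWL = ½ × 8.2124 × 10.635 = 43.67.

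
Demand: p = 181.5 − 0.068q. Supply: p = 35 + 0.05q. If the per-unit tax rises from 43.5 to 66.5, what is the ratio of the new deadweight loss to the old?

Competitive equilibrium: 181.5 − 0.068q = 35 + 0.05q → q* = 1241.5254, p* = 97.0763.
For a per-unit tax t: Δq = t/0.118, so DWL = ½·t·(t/0.118) = t²/0.236.
At t = 43.5: DWL = 8018.008. At t = 66.5: DWL = 18738.347.
Ratio = (66.5/43.5)² = 2.337.

2.337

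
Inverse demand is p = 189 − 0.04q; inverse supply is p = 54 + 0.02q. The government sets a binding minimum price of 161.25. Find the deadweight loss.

Competitive equilibrium: 189 − 0.04q = 54 + 0.02q → q* = 2250, p* = 99.
At the floor p = 161.25, quantity demanded = (189 − 161.25)/0.04 = 693.75.
Sellers' marginal cost at q' = 693.75: 54 + 0.02·693.75 = 67.875.
Δq = 2250 − 693.75 = 1556.25; wedge = 161.25 − 67.875 = 93.375.
DWL = ½ × 1556.25 × 93.375 = 72657.42.

72657.42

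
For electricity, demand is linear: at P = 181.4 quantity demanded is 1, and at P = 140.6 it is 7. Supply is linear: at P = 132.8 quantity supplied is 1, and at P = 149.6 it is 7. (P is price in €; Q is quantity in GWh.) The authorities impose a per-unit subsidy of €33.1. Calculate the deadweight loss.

Demand slope = (140.6 − 181.4)/(7 − 1) = −6.8, so P = 188.2 − 6.8Q.
Supply slope = (149.6 − 132.8)/(7 − 1) = 2.8, so P = 130 + 2.8Q.
Competitive equilibrium: 188.2 − 6.8Q = 130 + 2.8Q → Q* = 6.0625, P* = 146.975.
The subsidy lowers effective supply by 33.1: P = 96.9 + 2.8Q.
New quantity: 188.2 − 6.8Q = 96.9 + 2.8Q → Q' = 9.5104.
Overproduction ΔQ = 9.5104 − 6.0625 = 3.4479; wedge = subsidy = 33.1.
Deadweight loss = ½ × 3.4479 × 33.1 = €57.06.

€57.06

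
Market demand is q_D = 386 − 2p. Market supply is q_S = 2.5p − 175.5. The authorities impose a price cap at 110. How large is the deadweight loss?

In inverse form: demand p = 193 − 0.5q, supply p = 70.2 + 0.4q.
Competitive equilibrium: 193 − 0.5q = 70.2 + 0.4q → q* = 136.4444, p* = 124.7778.
At the ceiling p = 110, quantity supplied = (110 − 70.2)/0.4 = 99.5.
Willingness to pay at q' = 99.5: 193 − 0.5·99.5 = 143.25.
Δq = 136.4444 − 99.5 = 36.9444; wedge = 143.25 − 110 = 33.25.
Welfare loss = ½ × 36.9444 × 33.25 = 614.20.

614.20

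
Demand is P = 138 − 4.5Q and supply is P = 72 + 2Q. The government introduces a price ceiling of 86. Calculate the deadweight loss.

32.33

Competitive equilibrium: 138 − 4.5Q = 72 + 2Q → Q* = 10.1538, P* = 92.3077.
At the ceiling P = 86, quantity supplied = (86 − 72)/2 = 7.
Willingness to pay at Q' = 7: 138 − 4.5·7 = 106.5.
ΔQ = 10.1538 − 7 = 3.1538; wedge = 106.5 − 86 = 20.5.
DWL = ½ × 3.1538 × 20.5 = 32.33.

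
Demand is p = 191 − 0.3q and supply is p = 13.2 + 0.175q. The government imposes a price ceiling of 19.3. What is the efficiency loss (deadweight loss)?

27367.64

Competitive equilibrium: 191 − 0.3q = 13.2 + 0.175q → q* = 374.31579, p* = 78.70526.
At the ceiling p = 19.3, quantity supplied = (19.3 − 13.2)/0.175 = 34.85714.
Willingness to pay at q' = 34.85714: 191 − 0.3·34.85714 = 180.54286.
Δq = 374.31579 − 34.85714 = 339.45865; wedge = 180.54286 − 19.3 = 161.24286.
DWL = ½ × 339.45865 × 161.24286 = 27367.64.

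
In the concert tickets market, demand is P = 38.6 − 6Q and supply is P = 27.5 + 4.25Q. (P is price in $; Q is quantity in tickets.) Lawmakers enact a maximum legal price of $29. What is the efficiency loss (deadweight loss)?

Competitive equilibrium: 38.6 − 6Q = 27.5 + 4.25Q → Q* = 1.0829, P* = 32.1024.
At the ceiling P = 29, quantity supplied = (29 − 27.5)/4.25 = 0.3529.
Willingness to pay at Q' = 0.3529: 38.6 − 6·0.3529 = 36.4826.
ΔQ = 1.0829 − 0.3529 = 0.73; wedge = 36.4826 − 29 = 7.4826.
DWL = ½ × 0.73 × 7.4826 = $2.73.

$2.73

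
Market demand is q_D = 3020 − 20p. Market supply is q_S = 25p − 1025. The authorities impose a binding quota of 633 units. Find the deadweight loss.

15623.23

In inverse form: demand p = 151 − 0.05q, supply p = 41 + 0.04q.
Competitive equilibrium: 151 − 0.05q = 41 + 0.04q → q* = 1222.2222, p* = 89.8889.
At q = 633: demand price = 151 − 0.05·633 = 119.35; supply price = 41 + 0.04·633 = 66.32.
Δq = 1222.2222 − 633 = 589.2222; wedge = 119.35 − 66.32 = 53.03.
Welfare loss = ½ × 589.2222 × 53.03 = 15623.23.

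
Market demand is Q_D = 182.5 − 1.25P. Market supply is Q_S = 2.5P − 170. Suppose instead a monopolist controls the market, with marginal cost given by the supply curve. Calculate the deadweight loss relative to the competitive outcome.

405.60

In inverse form: demand P = 146 − 0.8Q, supply P = 68 + 0.4Q.
Competitive equilibrium: 146 − 0.8Q = 68 + 0.4Q → Q* = 65, P* = 94.
Marginal revenue: MR = 146 − 1.6Q. Set MR = MC: 146 − 1.6Q = 68 + 0.4Q → Q_m = 39.
Price P_m = 146 − 0.8·39 = 114.8; MC(Q_m) = 68 + 0.4·39 = 83.6.
Competitive Q* = 65, so ΔQ = 26; wedge = 114.8 − 83.6 = 31.2.
Welfare loss = ½ × 26 × 31.2 = 405.60.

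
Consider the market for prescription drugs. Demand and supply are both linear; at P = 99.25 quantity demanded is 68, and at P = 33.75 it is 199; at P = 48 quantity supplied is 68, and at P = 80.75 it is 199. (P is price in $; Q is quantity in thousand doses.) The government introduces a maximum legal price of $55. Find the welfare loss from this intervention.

Demand slope = (33.75 − 99.25)/(199 − 68) = −0.5, so P = 133.25 − 0.5Q.
Supply slope = (80.75 − 48)/(199 − 68) = 0.25, so P = 31 + 0.25Q.
Competitive equilibrium: 133.25 − 0.5Q = 31 + 0.25Q → Q* = 136.3333, P* = 65.0833.
At the ceiling P = 55, quantity supplied = (55 − 31)/0.25 = 96.
Willingness to pay at Q' = 96: 133.25 − 0.5·96 = 85.25.
ΔQ = 136.3333 − 96 = 40.3333; wedge = 85.25 − 55 = 30.25.
DWL = ½ × 40.3333 × 30.25 = $610.04 thousand.

$610.04 thousand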